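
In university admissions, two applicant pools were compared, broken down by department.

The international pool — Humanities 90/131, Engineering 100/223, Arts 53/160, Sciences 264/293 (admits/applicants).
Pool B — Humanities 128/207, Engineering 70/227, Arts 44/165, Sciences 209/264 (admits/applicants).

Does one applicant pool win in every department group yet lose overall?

Humanities: the international pool 90/131 = 68.7%, Pool B 128/207 = 61.8% → the international pool
Engineering: the international pool 100/223 = 44.8%, Pool B 70/227 = 30.8% → the international pool
Arts: the international pool 53/160 = 33.1%, Pool B 44/165 = 26.7% → the international pool
Sciences: the international pool 264/293 = 90.1%, Pool B 209/264 = 79.2% → the international pool
Overall: the international pool 507/807 = 62.8%, Pool B 451/863 = 52.3% → the international pool
The international pool wins overall and in every department group — no reversal.

No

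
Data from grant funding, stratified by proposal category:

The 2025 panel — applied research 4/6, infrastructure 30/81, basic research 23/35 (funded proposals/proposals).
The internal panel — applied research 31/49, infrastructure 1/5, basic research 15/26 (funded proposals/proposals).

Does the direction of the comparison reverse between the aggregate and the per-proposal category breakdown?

Yes

Applied research: the 2025 panel 4/6 = 66.7%, the internal panel 31/49 = 63.3% → the 2025 panel
Infrastructure: the 2025 panel 30/81 = 37.0%, the internal panel 1/5 = 20.0% → the 2025 panel
Basic research: the 2025 panel 23/35 = 65.7%, the internal panel 15/26 = 57.7% → the 2025 panel
Overall: the 2025 panel 57/122 = 46.7%, the internal panel 47/80 = 58.8% → the internal panel
The 2025 panel wins each proposal group but the internal panel wins overall — the comparison reverses. The 2025 panel's proposals skew toward infrastructure, which has a lower base rate.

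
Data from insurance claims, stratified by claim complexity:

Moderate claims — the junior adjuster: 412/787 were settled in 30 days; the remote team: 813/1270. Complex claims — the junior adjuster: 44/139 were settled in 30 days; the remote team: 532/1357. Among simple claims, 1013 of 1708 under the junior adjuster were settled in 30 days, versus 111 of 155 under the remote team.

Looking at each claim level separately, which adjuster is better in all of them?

Moderate: the junior adjuster 412/787 = 52.4%, the remote team 813/1270 = 64.0% → the remote team
Complex: the junior adjuster 44/139 = 31.7%, the remote team 532/1357 = 39.2% → the remote team
Simple: the junior adjuster 1013/1708 = 59.3%, the remote team 111/155 = 71.6% → the remote team
The remote team has the higher rate in all 3 groups.

the remote team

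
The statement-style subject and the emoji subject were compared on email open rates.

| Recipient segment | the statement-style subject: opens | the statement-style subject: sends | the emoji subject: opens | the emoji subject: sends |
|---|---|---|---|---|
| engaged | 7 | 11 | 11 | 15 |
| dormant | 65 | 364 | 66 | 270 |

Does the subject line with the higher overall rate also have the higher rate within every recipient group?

Engaged: the statement-style subject 7/11 = 63.6%, the emoji subject 11/15 = 73.3% → the emoji subject
Dormant: the statement-style subject 65/364 = 17.9%, the emoji subject 66/270 = 24.4% → the emoji subject
Overall: the statement-style subject 72/375 = 19.2%, the emoji subject 77/285 = 27.0% → the emoji subject
The emoji subject wins overall and in every recipient group — no reversal.

Yes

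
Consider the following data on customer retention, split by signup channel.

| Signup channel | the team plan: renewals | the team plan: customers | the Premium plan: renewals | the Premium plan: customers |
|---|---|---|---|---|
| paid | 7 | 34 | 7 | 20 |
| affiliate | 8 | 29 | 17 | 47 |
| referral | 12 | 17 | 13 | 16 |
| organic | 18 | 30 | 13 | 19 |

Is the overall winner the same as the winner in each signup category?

Yes

Paid: the team plan 7/34 = 20.6%, the Premium plan 7/20 = 35.0% → the Premium plan
Affiliate: the team plan 8/29 = 27.6%, the Premium plan 17/47 = 36.2% → the Premium plan
Referral: the team plan 12/17 = 70.6%, the Premium plan 13/16 = 81.2% → the Premium plan
Organic: the team plan 18/30 = 60.0%, the Premium plan 13/19 = 68.4% → the Premium plan
Overall: the team plan 45/110 = 40.9%, the Premium plan 50/102 = 49.0% → the Premium plan
The Premium plan wins overall and in every signup group — no reversal.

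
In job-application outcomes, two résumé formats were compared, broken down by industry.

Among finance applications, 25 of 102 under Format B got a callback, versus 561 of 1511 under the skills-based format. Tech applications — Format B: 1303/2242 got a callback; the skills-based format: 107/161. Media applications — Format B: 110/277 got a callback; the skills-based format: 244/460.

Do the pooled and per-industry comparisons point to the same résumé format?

No

Finance: Format B 25/102 = 24.5%, the skills-based format 561/1511 = 37.1% → the skills-based format
Tech: Format B 1303/2242 = 58.1%, the skills-based format 107/161 = 66.5% → the skills-based format
Media: Format B 110/277 = 39.7%, the skills-based format 244/460 = 53.0% → the skills-based format
Overall: Format B 1438/2621 = 54.9%, the skills-based format 912/2132 = 42.8% → Format B
The skills-based format wins each industry group but Format B wins overall — the comparison reverses. The skills-based format's applications skew toward finance, which has a lower base rate.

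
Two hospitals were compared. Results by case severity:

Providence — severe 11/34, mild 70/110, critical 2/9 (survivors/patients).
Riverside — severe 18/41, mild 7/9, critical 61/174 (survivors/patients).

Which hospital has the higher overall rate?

Severe: Providence 11/34 = 32.4%, Riverside 18/41 = 43.9% → Riverside
Mild: Providence 70/110 = 63.6%, Riverside 7/9 = 77.8% → Riverside
Critical: Providence 2/9 = 22.2%, Riverside 61/174 = 35.1% → Riverside
Overall: Providence 83/153 = 54.2%, Riverside 86/224 = 38.4% → Providence
(Riverside wins every case group but Providence wins overall — Riverside's patients skew toward the low-rate critical group.)

Providence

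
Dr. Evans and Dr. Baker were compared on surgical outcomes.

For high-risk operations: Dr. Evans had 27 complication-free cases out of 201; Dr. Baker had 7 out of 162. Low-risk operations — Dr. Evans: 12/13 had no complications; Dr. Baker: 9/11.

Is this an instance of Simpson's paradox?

No

High-risk: Dr. Evans 27/201 = 13.4%, Dr. Baker 7/162 = 4.3% → Dr. Evans
Low-risk: Dr. Evans 12/13 = 92.3%, Dr. Baker 9/11 = 81.8% → Dr. Evans
Overall: Dr. Evans 39/214 = 18.2%, Dr. Baker 16/173 = 9.2% → Dr. Evans
Dr. Evans wins overall and in every patient risk group — no reversal.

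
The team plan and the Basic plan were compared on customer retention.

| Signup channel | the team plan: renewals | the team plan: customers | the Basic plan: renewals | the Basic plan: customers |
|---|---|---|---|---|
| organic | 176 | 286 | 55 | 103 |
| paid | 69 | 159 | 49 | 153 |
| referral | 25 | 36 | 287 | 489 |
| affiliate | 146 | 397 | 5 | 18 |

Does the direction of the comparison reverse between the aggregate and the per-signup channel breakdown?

Organic: the team plan 176/286 = 61.5%, the Basic plan 55/103 = 53.4% → the team plan
Paid: the team plan 69/159 = 43.4%, the Basic plan 49/153 = 32.0% → the team plan
Referral: the team plan 25/36 = 69.4%, the Basic plan 287/489 = 58.7% → the team plan
Affiliate: the team plan 146/397 = 36.8%, the Basic plan 5/18 = 27.8% → the team plan
Overall: the team plan 416/878 = 47.4%, the Basic plan 396/763 = 51.9% → the Basic plan
The team plan wins each signup group but the Basic plan wins overall — the comparison reverses. The team plan's customers skew toward affiliate, which has a lower base rate.

Yes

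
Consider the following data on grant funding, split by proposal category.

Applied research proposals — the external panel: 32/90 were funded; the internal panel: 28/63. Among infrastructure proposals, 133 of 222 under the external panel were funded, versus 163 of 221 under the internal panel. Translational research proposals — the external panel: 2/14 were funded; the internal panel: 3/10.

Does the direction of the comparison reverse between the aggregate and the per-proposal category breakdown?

No

Applied research: the external panel 32/90 = 35.6%, the internal panel 28/63 = 44.4% → the internal panel
Infrastructure: the external panel 133/222 = 59.9%, the internal panel 163/221 = 73.8% → the internal panel
Translational research: the external panel 2/14 = 14.3%, the internal panel 3/10 = 30.0% → the internal panel
Overall: the external panel 167/326 = 51.2%, the internal panel 194/294 = 66.0% → the internal panel
The internal panel wins overall and in every proposal group — no reversal.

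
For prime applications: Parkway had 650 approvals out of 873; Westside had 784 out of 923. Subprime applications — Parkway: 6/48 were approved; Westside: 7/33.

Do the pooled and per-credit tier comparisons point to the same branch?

Prime: Parkway 650/873 = 74.5%, Westside 784/923 = 84.9% → Westside
Subprime: Parkway 6/48 = 12.5%, Westside 7/33 = 21.2% → Westside
Overall: Parkway 656/921 = 71.2%, Westside 791/956 = 82.7% → Westside
Westside wins overall and in every credit group — no reversal.

Yes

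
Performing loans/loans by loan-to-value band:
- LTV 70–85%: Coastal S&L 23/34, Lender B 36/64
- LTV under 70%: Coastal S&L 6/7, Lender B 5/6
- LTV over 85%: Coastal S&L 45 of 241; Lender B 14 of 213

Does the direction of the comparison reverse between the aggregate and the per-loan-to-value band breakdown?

LTV 70–85%: Coastal S&L 23/34 = 67.6%, Lender B 36/64 = 56.2% → Coastal S&L
LTV under 70%: Coastal S&L 6/7 = 85.7%, Lender B 5/6 = 83.3% → Coastal S&L
LTV over 85%: Coastal S&L 45/241 = 18.7%, Lender B 14/213 = 6.6% → Coastal S&L
Overall: Coastal S&L 74/282 = 26.2%, Lender B 55/283 = 19.4% → Coastal S&L
Coastal S&L wins overall and in every loan-to-value group — no reversal.

No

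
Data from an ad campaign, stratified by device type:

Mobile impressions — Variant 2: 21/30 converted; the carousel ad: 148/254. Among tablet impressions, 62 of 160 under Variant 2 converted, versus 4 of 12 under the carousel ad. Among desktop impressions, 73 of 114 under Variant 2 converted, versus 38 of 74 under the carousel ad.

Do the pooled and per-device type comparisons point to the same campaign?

Mobile: Variant 2 21/30 = 70.0%, the carousel ad 148/254 = 58.3% → Variant 2
Tablet: Variant 2 62/160 = 38.8%, the carousel ad 4/12 = 33.3% → Variant 2
Desktop: Variant 2 73/114 = 64.0%, the carousel ad 38/74 = 51.4% → Variant 2
Overall: Variant 2 156/304 = 51.3%, the carousel ad 190/340 = 55.9% → the carousel ad
Variant 2 wins each device group but the carousel ad wins overall — the comparison reverses. Variant 2's impressions skew toward tablet, which has a lower base rate.

No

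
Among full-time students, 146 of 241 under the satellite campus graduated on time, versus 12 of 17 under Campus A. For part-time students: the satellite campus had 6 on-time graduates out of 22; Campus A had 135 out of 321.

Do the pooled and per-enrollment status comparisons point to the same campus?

No

Full-time: the satellite campus 146/241 = 60.6%, Campus A 12/17 = 70.6% → Campus A
Part-time: the satellite campus 6/22 = 27.3%, Campus A 135/321 = 42.1% → Campus A
Overall: the satellite campus 152/263 = 57.8%, Campus A 147/338 = 43.5% → the satellite campus
Campus A wins each enrollment group but the satellite campus wins overall — the comparison reverses. Campus A's students skew toward part-time, which has a lower base rate.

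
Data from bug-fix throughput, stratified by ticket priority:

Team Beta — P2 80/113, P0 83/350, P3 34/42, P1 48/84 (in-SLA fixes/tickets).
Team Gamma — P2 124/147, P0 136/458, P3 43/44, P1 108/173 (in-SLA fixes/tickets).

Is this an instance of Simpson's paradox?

No

P2: Team Beta 80/113 = 70.8%, Team Gamma 124/147 = 84.4% → Team Gamma
P0: Team Beta 83/350 = 23.7%, Team Gamma 136/458 = 29.7% → Team Gamma
P3: Team Beta 34/42 = 81.0%, Team Gamma 43/44 = 97.7% → Team Gamma
P1: Team Beta 48/84 = 57.1%, Team Gamma 108/173 = 62.4% → Team Gamma
Overall: Team Beta 245/589 = 41.6%, Team Gamma 411/822 = 50.0% → Team Gamma
Team Gamma wins overall and in every ticket group — no reversal.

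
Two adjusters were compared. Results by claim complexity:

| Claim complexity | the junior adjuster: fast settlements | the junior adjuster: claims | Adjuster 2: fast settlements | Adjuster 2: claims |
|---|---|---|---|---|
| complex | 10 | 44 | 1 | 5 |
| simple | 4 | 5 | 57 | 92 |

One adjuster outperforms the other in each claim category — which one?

the junior adjuster

Complex: the junior adjuster 10/44 = 22.7%, Adjuster 2 1/5 = 20.0% → the junior adjuster
Simple: the junior adjuster 4/5 = 80.0%, Adjuster 2 57/92 = 62.0% → the junior adjuster
The junior adjuster has the higher rate in both groups.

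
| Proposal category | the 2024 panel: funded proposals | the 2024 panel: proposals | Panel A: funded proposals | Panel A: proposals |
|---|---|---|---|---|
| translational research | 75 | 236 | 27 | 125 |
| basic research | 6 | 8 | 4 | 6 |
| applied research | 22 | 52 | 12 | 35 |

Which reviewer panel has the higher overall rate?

Translational research: the 2024 panel 75/236 = 31.8%, Panel A 27/125 = 21.6% → the 2024 panel
Basic research: the 2024 panel 6/8 = 75.0%, Panel A 4/6 = 66.7% → the 2024 panel
Applied research: the 2024 panel 22/52 = 42.3%, Panel A 12/35 = 34.3% → the 2024 panel
Overall: the 2024 panel 103/296 = 34.8%, Panel A 43/166 = 25.9% → the 2024 panel

the 2024 panel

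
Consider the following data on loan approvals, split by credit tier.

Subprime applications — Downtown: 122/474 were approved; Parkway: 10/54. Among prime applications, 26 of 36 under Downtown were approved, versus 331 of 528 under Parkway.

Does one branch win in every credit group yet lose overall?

Yes

Subprime: Downtown 122/474 = 25.7%, Parkway 10/54 = 18.5% → Downtown
Prime: Downtown 26/36 = 72.2%, Parkway 331/528 = 62.7% → Downtown
Overall: Downtown 148/510 = 29.0%, Parkway 341/582 = 58.6% → Parkway
Downtown wins each credit group but Parkway wins overall — the comparison reverses. Downtown's applications skew toward subprime, which has a lower base rate.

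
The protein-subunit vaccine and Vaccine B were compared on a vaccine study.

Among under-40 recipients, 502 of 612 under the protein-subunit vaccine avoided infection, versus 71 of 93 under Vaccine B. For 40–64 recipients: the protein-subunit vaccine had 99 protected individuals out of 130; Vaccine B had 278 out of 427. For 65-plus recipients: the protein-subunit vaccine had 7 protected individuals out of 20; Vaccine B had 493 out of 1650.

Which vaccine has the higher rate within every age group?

Under-40: the protein-subunit vaccine 502/612 = 82.0%, Vaccine B 71/93 = 76.3% → the protein-subunit vaccine
40–64: the protein-subunit vaccine 99/130 = 76.2%, Vaccine B 278/427 = 65.1% → the protein-subunit vaccine
65-plus: the protein-subunit vaccine 7/20 = 35.0%, Vaccine B 493/1650 = 29.9% → the protein-subunit vaccine
The protein-subunit vaccine has the higher rate in all 3 groups.

the protein-subunit vaccine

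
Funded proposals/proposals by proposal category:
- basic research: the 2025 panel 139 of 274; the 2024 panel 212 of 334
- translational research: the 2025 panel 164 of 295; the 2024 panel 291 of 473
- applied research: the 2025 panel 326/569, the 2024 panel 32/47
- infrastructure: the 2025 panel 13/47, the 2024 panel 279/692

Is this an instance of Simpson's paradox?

Yes

Basic research: the 2025 panel 139/274 = 50.7%, the 2024 panel 212/334 = 63.5% → the 2024 panel
Translational research: the 2025 panel 164/295 = 55.6%, the 2024 panel 291/473 = 61.5% → the 2024 panel
Applied research: the 2025 panel 326/569 = 57.3%, the 2024 panel 32/47 = 68.1% → the 2024 panel
Infrastructure: the 2025 panel 13/47 = 27.7%, the 2024 panel 279/692 = 40.3% → the 2024 panel
Overall: the 2025 panel 642/1185 = 54.2%, the 2024 panel 814/1546 = 52.7% → the 2025 panel
The 2024 panel wins each proposal group but the 2025 panel wins overall — the comparison reverses. The 2024 panel's proposals skew toward infrastructure, which has a lower base rate.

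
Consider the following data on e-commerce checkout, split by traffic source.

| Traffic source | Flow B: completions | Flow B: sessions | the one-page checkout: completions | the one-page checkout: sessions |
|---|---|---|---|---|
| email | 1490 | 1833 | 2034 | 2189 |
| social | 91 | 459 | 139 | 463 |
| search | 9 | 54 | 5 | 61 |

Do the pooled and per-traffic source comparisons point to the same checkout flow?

No

Email: Flow B 1490/1833 = 81.3%, the one-page checkout 2034/2189 = 92.9% → the one-page checkout
Social: Flow B 91/459 = 19.8%, the one-page checkout 139/463 = 30.0% → the one-page checkout
Search: Flow B 9/54 = 16.7%, the one-page checkout 5/61 = 8.2% → Flow B
Overall: Flow B 1590/2346 = 67.8%, the one-page checkout 2178/2713 = 80.3% → the one-page checkout
Neither sweeps: Flow B wins 1 of 3 groups, the one-page checkout wins 2. The one-page checkout wins overall but not every group — no Simpson reversal.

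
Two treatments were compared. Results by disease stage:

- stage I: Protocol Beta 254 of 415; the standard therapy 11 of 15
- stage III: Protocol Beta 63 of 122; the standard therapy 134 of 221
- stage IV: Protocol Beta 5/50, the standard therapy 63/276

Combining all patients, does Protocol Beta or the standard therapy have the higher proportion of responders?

Stage I: Protocol Beta 254/415 = 61.2%, the standard therapy 11/15 = 73.3% → the standard therapy
Stage III: Protocol Beta 63/122 = 51.6%, the standard therapy 134/221 = 60.6% → the standard therapy
Stage IV: Protocol Beta 5/50 = 10.0%, the standard therapy 63/276 = 22.8% → the standard therapy
Overall: Protocol Beta 322/587 = 54.9%, the standard therapy 208/512 = 40.6% → Protocol Beta
(The standard therapy wins every disease group but Protocol Beta wins overall — the standard therapy's patients skew toward the low-rate stage IV group.)

Protocol Beta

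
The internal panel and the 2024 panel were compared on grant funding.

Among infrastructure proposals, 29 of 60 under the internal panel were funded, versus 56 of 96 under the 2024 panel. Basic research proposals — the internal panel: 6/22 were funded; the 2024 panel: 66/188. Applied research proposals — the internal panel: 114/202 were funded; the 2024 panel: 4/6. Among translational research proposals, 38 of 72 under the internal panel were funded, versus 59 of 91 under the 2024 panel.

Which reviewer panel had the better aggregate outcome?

the internal panel

Infrastructure: the internal panel 29/60 = 48.3%, the 2024 panel 56/96 = 58.3% → the 2024 panel
Basic research: the internal panel 6/22 = 27.3%, the 2024 panel 66/188 = 35.1% → the 2024 panel
Applied research: the internal panel 114/202 = 56.4%, the 2024 panel 4/6 = 66.7% → the 2024 panel
Translational research: the internal panel 38/72 = 52.8%, the 2024 panel 59/91 = 64.8% → the 2024 panel
Overall: the internal panel 187/356 = 52.5%, the 2024 panel 185/381 = 48.6% → the internal panel
(The 2024 panel wins every proposal group but the internal panel wins overall — the 2024 panel's proposals skew toward the low-rate basic research group.)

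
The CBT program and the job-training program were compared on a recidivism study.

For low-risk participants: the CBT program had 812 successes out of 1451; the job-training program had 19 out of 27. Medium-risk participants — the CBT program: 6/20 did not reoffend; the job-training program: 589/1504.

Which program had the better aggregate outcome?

Low-risk: the CBT program 812/1451 = 56.0%, the job-training program 19/27 = 70.4% → the job-training program
Medium-risk: the CBT program 6/20 = 30.0%, the job-training program 589/1504 = 39.2% → the job-training program
Overall: the CBT program 818/1471 = 55.6%, the job-training program 608/1531 = 39.7% → the CBT program
(The job-training program wins every risk group but the CBT program wins overall — the job-training program's participants skew toward the low-rate medium-risk group.)

the CBT program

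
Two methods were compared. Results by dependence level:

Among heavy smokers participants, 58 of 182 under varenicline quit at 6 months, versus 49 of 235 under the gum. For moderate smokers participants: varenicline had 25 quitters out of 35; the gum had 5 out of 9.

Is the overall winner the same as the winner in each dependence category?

Yes

Heavy smokers: varenicline 58/182 = 31.9%, the gum 49/235 = 20.9% → varenicline
Moderate smokers: varenicline 25/35 = 71.4%, the gum 5/9 = 55.6% → varenicline
Overall: varenicline 83/217 = 38.2%, the gum 54/244 = 22.1% → varenicline
Varenicline wins overall and in every dependence group — no reversal.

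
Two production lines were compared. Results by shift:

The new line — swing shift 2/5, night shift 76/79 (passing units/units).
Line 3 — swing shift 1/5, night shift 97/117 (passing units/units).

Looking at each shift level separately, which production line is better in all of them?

Swing shift: the new line 2/5 = 40.0%, Line 3 1/5 = 20.0% → the new line
Night shift: the new line 76/79 = 96.2%, Line 3 97/117 = 82.9% → the new line
The new line has the higher rate in both groups.

the new line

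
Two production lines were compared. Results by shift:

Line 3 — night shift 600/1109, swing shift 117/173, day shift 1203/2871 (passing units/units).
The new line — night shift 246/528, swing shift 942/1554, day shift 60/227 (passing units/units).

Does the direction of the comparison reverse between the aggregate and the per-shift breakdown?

Yes

Night shift: Line 3 600/1109 = 54.1%, the new line 246/528 = 46.6% → Line 3
Swing shift: Line 3 117/173 = 67.6%, the new line 942/1554 = 60.6% → Line 3
Day shift: Line 3 1203/2871 = 41.9%, the new line 60/227 = 26.4% → Line 3
Overall: Line 3 1920/4153 = 46.2%, the new line 1248/2309 = 54.0% → the new line
Line 3 wins each shift group but the new line wins overall — the comparison reverses. Line 3's units skew toward day shift, which has a lower base rate.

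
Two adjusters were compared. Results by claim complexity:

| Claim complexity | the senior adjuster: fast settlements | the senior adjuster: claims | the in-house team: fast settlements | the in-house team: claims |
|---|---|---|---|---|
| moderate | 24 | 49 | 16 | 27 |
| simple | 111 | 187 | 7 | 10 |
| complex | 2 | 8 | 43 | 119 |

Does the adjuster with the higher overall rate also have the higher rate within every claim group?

No

Moderate: the senior adjuster 24/49 = 49.0%, the in-house team 16/27 = 59.3% → the in-house team
Simple: the senior adjuster 111/187 = 59.4%, the in-house team 7/10 = 70.0% → the in-house team
Complex: the senior adjuster 2/8 = 25.0%, the in-house team 43/119 = 36.1% → the in-house team
Overall: the senior adjuster 137/244 = 56.1%, the in-house team 66/156 = 42.3% → the senior adjuster
The in-house team wins each claim group but the senior adjuster wins overall — the comparison reverses. The in-house team's claims skew toward complex, which has a lower base rate.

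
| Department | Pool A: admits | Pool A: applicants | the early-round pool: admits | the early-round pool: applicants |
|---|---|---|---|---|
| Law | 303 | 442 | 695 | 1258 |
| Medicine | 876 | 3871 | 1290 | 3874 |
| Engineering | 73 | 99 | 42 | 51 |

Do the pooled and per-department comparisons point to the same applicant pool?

No

Law: Pool A 303/442 = 68.6%, the early-round pool 695/1258 = 55.2% → Pool A
Medicine: Pool A 876/3871 = 22.6%, the early-round pool 1290/3874 = 33.3% → the early-round pool
Engineering: Pool A 73/99 = 73.7%, the early-round pool 42/51 = 82.4% → the early-round pool
Overall: Pool A 1252/4412 = 28.4%, the early-round pool 2027/5183 = 39.1% → the early-round pool
Neither sweeps: Pool A wins 1 of 3 groups, the early-round pool wins 2. The early-round pool wins overall but not every group — no Simpson reversal.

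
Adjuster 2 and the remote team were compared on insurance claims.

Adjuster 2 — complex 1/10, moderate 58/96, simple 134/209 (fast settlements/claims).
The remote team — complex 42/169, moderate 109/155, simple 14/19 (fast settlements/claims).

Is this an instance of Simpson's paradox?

Complex: Adjuster 2 1/10 = 10.0%, the remote team 42/169 = 24.9% → the remote team
Moderate: Adjuster 2 58/96 = 60.4%, the remote team 109/155 = 70.3% → the remote team
Simple: Adjuster 2 134/209 = 64.1%, the remote team 14/19 = 73.7% → the remote team
Overall: Adjuster 2 193/315 = 61.3%, the remote team 165/343 = 48.1% → Adjuster 2
The remote team wins each claim group but Adjuster 2 wins overall — the comparison reverses. The remote team's claims skew toward complex, which has a lower base rate.

Yes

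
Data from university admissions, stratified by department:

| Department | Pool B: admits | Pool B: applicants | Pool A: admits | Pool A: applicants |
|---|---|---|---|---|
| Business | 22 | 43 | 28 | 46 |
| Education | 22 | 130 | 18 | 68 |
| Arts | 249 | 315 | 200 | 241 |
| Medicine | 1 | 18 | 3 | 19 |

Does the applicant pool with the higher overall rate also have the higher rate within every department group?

Business: Pool B 22/43 = 51.2%, Pool A 28/46 = 60.9% → Pool A
Education: Pool B 22/130 = 16.9%, Pool A 18/68 = 26.5% → Pool A
Arts: Pool B 249/315 = 79.0%, Pool A 200/241 = 83.0% → Pool A
Medicine: Pool B 1/18 = 5.6%, Pool A 3/19 = 15.8% → Pool A
Overall: Pool B 294/506 = 58.1%, Pool A 249/374 = 66.6% → Pool A
Pool A wins overall and in every department group — no reversal.

Yes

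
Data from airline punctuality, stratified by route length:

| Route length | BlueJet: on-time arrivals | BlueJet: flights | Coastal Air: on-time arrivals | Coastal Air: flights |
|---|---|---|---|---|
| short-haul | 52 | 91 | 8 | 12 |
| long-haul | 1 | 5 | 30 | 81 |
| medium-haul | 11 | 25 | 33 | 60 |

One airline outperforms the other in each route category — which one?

Coastal Air

Short-haul: BlueJet 52/91 = 57.1%, Coastal Air 8/12 = 66.7% → Coastal Air
Long-haul: BlueJet 1/5 = 20.0%, Coastal Air 30/81 = 37.0% → Coastal Air
Medium-haul: BlueJet 11/25 = 44.0%, Coastal Air 33/60 = 55.0% → Coastal Air
Coastal Air has the higher rate in all 3 groups.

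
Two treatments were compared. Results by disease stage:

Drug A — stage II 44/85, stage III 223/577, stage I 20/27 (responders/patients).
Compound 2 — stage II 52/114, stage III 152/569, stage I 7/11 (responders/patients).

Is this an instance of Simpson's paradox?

No

Stage II: Drug A 44/85 = 51.8%, Compound 2 52/114 = 45.6% → Drug A
Stage III: Drug A 223/577 = 38.6%, Compound 2 152/569 = 26.7% → Drug A
Stage I: Drug A 20/27 = 74.1%, Compound 2 7/11 = 63.6% → Drug A
Overall: Drug A 287/689 = 41.7%, Compound 2 211/694 = 30.4% → Drug A
Drug A wins overall and in every disease group — no reversal.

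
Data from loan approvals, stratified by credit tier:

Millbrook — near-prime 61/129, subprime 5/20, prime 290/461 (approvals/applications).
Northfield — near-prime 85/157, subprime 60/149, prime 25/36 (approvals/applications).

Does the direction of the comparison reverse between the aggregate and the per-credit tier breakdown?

Yes

Near-prime: Millbrook 61/129 = 47.3%, Northfield 85/157 = 54.1% → Northfield
Subprime: Millbrook 5/20 = 25.0%, Northfield 60/149 = 40.3% → Northfield
Prime: Millbrook 290/461 = 62.9%, Northfield 25/36 = 69.4% → Northfield
Overall: Millbrook 356/610 = 58.4%, Northfield 170/342 = 49.7% → Millbrook
Northfield wins each credit group but Millbrook wins overall — the comparison reverses. Northfield's applications skew toward subprime, which has a lower base rate.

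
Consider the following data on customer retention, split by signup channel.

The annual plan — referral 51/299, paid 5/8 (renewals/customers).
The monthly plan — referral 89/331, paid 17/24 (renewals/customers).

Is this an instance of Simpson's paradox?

No

Referral: the annual plan 51/299 = 17.1%, the monthly plan 89/331 = 26.9% → the monthly plan
Paid: the annual plan 5/8 = 62.5%, the monthly plan 17/24 = 70.8% → the monthly plan
Overall: the annual plan 56/307 = 18.2%, the monthly plan 106/355 = 29.9% → the monthly plan
The monthly plan wins overall and in every signup group — no reversal.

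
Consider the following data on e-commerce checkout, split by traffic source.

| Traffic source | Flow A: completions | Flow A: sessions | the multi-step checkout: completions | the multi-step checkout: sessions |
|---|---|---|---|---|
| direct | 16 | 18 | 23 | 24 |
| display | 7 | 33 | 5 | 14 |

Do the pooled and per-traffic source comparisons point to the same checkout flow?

Yes

Direct: Flow A 16/18 = 88.9%, the multi-step checkout 23/24 = 95.8% → the multi-step checkout
Display: Flow A 7/33 = 21.2%, the multi-step checkout 5/14 = 35.7% → the multi-step checkout
Overall: Flow A 23/51 = 45.1%, the multi-step checkout 28/38 = 73.7% → the multi-step checkout
The multi-step checkout wins overall and in every traffic group — no reversal.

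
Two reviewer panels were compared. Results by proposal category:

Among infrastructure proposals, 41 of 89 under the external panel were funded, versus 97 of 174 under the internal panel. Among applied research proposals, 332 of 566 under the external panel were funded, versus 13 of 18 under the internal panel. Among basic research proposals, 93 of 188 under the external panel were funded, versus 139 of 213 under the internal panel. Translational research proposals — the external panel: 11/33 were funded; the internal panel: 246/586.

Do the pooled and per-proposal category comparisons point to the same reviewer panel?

No

Infrastructure: the external panel 41/89 = 46.1%, the internal panel 97/174 = 55.7% → the internal panel
Applied research: the external panel 332/566 = 58.7%, the internal panel 13/18 = 72.2% → the internal panel
Basic research: the external panel 93/188 = 49.5%, the internal panel 139/213 = 65.3% → the internal panel
Translational research: the external panel 11/33 = 33.3%, the internal panel 246/586 = 42.0% → the internal panel
Overall: the external panel 477/876 = 54.5%, the internal panel 495/991 = 49.9% → the external panel
The internal panel wins each proposal group but the external panel wins overall — the comparison reverses. The internal panel's proposals skew toward translational research, which has a lower base rate.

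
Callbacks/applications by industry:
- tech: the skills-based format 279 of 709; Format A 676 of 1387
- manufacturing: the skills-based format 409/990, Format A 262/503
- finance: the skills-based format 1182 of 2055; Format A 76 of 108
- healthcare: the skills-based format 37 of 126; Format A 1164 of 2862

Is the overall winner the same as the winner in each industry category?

No

Tech: the skills-based format 279/709 = 39.4%, Format A 676/1387 = 48.7% → Format A
Manufacturing: the skills-based format 409/990 = 41.3%, Format A 262/503 = 52.1% → Format A
Finance: the skills-based format 1182/2055 = 57.5%, Format A 76/108 = 70.4% → Format A
Healthcare: the skills-based format 37/126 = 29.4%, Format A 1164/2862 = 40.7% → Format A
Overall: the skills-based format 1907/3880 = 49.1%, Format A 2178/4860 = 44.8% → the skills-based format
Format A wins each industry group but the skills-based format wins overall — the comparison reverses. Format A's applications skew toward healthcare, which has a lower base rate.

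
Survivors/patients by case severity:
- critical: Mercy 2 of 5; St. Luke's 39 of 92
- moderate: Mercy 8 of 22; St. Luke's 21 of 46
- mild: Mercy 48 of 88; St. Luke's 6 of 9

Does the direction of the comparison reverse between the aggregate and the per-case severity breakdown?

Yes

Critical: Mercy 2/5 = 40.0%, St. Luke's 39/92 = 42.4% → St. Luke's
Moderate: Mercy 8/22 = 36.4%, St. Luke's 21/46 = 45.7% → St. Luke's
Mild: Mercy 48/88 = 54.5%, St. Luke's 6/9 = 66.7% → St. Luke's
Overall: Mercy 58/115 = 50.4%, St. Luke's 66/147 = 44.9% → Mercy
St. Luke's wins each case group but Mercy wins overall — the comparison reverses. St. Luke's's patients skew toward critical, which has a lower base rate.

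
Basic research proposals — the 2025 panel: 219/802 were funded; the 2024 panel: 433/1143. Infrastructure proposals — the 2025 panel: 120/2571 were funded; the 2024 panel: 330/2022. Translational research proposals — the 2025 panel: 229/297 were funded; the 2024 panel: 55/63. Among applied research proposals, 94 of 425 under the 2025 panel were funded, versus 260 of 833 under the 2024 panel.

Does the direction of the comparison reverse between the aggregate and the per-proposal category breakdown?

No

Basic research: the 2025 panel 219/802 = 27.3%, the 2024 panel 433/1143 = 37.9% → the 2024 panel
Infrastructure: the 2025 panel 120/2571 = 4.7%, the 2024 panel 330/2022 = 16.3% → the 2024 panel
Translational research: the 2025 panel 229/297 = 77.1%, the 2024 panel 55/63 = 87.3% → the 2024 panel
Applied research: the 2025 panel 94/425 = 22.1%, the 2024 panel 260/833 = 31.2% → the 2024 panel
Overall: the 2025 panel 662/4095 = 16.2%, the 2024 panel 1078/4061 = 26.5% → the 2024 panel
The 2024 panel wins overall and in every proposal group — no reversal.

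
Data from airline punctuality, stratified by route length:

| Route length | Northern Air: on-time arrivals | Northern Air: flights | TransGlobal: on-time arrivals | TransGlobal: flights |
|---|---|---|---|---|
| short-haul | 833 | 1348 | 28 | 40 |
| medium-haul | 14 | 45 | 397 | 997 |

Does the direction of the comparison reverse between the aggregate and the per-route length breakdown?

Short-haul: Northern Air 833/1348 = 61.8%, TransGlobal 28/40 = 70.0% → TransGlobal
Medium-haul: Northern Air 14/45 = 31.1%, TransGlobal 397/997 = 39.8% → TransGlobal
Overall: Northern Air 847/1393 = 60.8%, TransGlobal 425/1037 = 41.0% → Northern Air
TransGlobal wins each route group but Northern Air wins overall — the comparison reverses. TransGlobal's flights skew toward medium-haul, which has a lower base rate.

Yes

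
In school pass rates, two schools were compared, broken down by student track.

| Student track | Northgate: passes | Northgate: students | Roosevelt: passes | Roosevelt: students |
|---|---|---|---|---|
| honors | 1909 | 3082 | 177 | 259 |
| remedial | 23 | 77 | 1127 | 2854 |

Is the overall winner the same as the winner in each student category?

No

Honors: Northgate 1909/3082 = 61.9%, Roosevelt 177/259 = 68.3% → Roosevelt
Remedial: Northgate 23/77 = 29.9%, Roosevelt 1127/2854 = 39.5% → Roosevelt
Overall: Northgate 1932/3159 = 61.2%, Roosevelt 1304/3113 = 41.9% → Northgate
Roosevelt wins each student group but Northgate wins overall — the comparison reverses. Roosevelt's students skew toward remedial, which has a lower base rate.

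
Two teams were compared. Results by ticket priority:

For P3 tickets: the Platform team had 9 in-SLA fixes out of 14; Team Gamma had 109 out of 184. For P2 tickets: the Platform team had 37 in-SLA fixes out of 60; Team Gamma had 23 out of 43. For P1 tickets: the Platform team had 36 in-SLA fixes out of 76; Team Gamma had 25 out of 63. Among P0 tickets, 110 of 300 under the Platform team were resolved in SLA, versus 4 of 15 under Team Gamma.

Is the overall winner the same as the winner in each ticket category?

No

P3: the Platform team 9/14 = 64.3%, Team Gamma 109/184 = 59.2% → the Platform team
P2: the Platform team 37/60 = 61.7%, Team Gamma 23/43 = 53.5% → the Platform team
P1: the Platform team 36/76 = 47.4%, Team Gamma 25/63 = 39.7% → the Platform team
P0: the Platform team 110/300 = 36.7%, Team Gamma 4/15 = 26.7% → the Platform team
Overall: the Platform team 192/450 = 42.7%, Team Gamma 161/305 = 52.8% → Team Gamma
The Platform team wins each ticket group but Team Gamma wins overall — the comparison reverses. The Platform team's tickets skew toward P0, which has a lower base rate.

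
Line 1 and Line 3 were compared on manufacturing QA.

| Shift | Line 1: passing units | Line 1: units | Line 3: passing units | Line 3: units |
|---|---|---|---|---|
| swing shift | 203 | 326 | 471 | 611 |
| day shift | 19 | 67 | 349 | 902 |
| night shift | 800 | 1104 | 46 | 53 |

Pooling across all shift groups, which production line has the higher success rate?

Swing shift: Line 1 203/326 = 62.3%, Line 3 471/611 = 77.1% → Line 3
Day shift: Line 1 19/67 = 28.4%, Line 3 349/902 = 38.7% → Line 3
Night shift: Line 1 800/1104 = 72.5%, Line 3 46/53 = 86.8% → Line 3
Overall: Line 1 1022/1497 = 68.3%, Line 3 866/1566 = 55.3% → Line 1
(Line 3 wins every shift group but Line 1 wins overall — Line 3's units skew toward the low-rate day shift group.)

Line 1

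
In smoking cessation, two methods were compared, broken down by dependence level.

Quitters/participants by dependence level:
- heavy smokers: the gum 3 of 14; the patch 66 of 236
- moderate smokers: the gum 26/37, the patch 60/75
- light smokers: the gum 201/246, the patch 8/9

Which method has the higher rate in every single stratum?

Heavy smokers: the gum 3/14 = 21.4%, the patch 66/236 = 28.0% → the patch
Moderate smokers: the gum 26/37 = 70.3%, the patch 60/75 = 80.0% → the patch
Light smokers: the gum 201/246 = 81.7%, the patch 8/9 = 88.9% → the patch
The patch has the higher rate in all 3 groups.

the patch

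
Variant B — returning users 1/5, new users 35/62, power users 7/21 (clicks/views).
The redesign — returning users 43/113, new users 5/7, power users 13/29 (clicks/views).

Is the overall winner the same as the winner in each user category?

Returning users: Variant B 1/5 = 20.0%, the redesign 43/113 = 38.1% → the redesign
New users: Variant B 35/62 = 56.5%, the redesign 5/7 = 71.4% → the redesign
Power users: Variant B 7/21 = 33.3%, the redesign 13/29 = 44.8% → the redesign
Overall: Variant B 43/88 = 48.9%, the redesign 61/149 = 40.9% → Variant B
The redesign wins each user group but Variant B wins overall — the comparison reverses. The redesign's views skew toward returning users, which has a lower base rate.

No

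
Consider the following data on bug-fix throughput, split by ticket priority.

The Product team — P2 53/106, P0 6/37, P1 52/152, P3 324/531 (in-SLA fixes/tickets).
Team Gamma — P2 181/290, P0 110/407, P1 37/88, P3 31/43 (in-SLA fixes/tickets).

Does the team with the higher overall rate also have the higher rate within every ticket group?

No

P2: the Product team 53/106 = 50.0%, Team Gamma 181/290 = 62.4% → Team Gamma
P0: the Product team 6/37 = 16.2%, Team Gamma 110/407 = 27.0% → Team Gamma
P1: the Product team 52/152 = 34.2%, Team Gamma 37/88 = 42.0% → Team Gamma
P3: the Product team 324/531 = 61.0%, Team Gamma 31/43 = 72.1% → Team Gamma
Overall: the Product team 435/826 = 52.7%, Team Gamma 359/828 = 43.4% → the Product team
Team Gamma wins each ticket group but the Product team wins overall — the comparison reverses. Team Gamma's tickets skew toward P0, which has a lower base rate.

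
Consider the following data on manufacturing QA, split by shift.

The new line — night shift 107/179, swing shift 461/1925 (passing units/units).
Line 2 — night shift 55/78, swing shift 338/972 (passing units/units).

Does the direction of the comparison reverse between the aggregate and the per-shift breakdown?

Night shift: the new line 107/179 = 59.8%, Line 2 55/78 = 70.5% → Line 2
Swing shift: the new line 461/1925 = 23.9%, Line 2 338/972 = 34.8% → Line 2
Overall: the new line 568/2104 = 27.0%, Line 2 393/1050 = 37.4% → Line 2
Line 2 wins overall and in every shift group — no reversal.

No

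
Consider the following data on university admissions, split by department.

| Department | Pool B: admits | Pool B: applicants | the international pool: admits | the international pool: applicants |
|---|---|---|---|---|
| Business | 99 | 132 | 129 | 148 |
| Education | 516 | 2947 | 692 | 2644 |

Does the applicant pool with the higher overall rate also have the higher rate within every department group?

Yes

Business: Pool B 99/132 = 75.0%, the international pool 129/148 = 87.2% → the international pool
Education: Pool B 516/2947 = 17.5%, the international pool 692/2644 = 26.2% → the international pool
Overall: Pool B 615/3079 = 20.0%, the international pool 821/2792 = 29.4% → the international pool
The international pool wins overall and in every department group — no reversal.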